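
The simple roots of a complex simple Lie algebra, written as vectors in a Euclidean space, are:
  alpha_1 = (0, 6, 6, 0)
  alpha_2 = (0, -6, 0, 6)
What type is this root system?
A2

Compute the Cartan integers a_ij = 2(alpha_i, alpha_j)/(alpha_j, alpha_j); the resulting 2x2 Cartan matrix is
[[2, -1], [-1, 2]].
All simple roots have the same length, so the diagram is simply laced. The associated Dynkin diagram is a chain of 2 nodes with single edges (A_2), so the type is A_2 (the algebra sl(3)).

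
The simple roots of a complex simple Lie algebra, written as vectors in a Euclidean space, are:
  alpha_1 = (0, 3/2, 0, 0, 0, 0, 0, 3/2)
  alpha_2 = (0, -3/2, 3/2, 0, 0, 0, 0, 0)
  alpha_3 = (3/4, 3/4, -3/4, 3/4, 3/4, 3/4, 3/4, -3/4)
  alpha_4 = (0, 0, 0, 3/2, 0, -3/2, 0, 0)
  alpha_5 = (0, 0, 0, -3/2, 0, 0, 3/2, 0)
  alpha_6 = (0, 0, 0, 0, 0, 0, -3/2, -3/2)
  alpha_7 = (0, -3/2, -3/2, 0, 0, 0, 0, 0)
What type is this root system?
E_7

Compute the Cartan integers a_ij = 2(alpha_i, alpha_j)/(alpha_j, alpha_j); the resulting 7x7 Cartan matrix is
[[2, -1, 0, 0, 0, -1, -1], [-1, 2, -1, 0, 0, 0, 0], [0, -1, 2, 0, 0, 0, 0], [0, 0, 0, 2, -1, 0, 0], [0, 0, 0, -1, 2, -1, 0], [-1, 0, 0, 0, -1, 2, 0], [-1, 0, 0, 0, 0, 0, 2]].
All simple roots have the same length, so the diagram is simply laced. The associated Dynkin diagram is a chain of 6 nodes with one extra node attached to the third node from one end (E_7), so the type is E_7.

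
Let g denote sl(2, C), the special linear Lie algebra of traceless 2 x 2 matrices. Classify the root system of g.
type A_1

This is sl(2), which has dimension 2^2 - 1 = 3 and rank 2 - 1 = 1 (a Cartan subalgebra is the diagonal traceless matrices). In the classification of classical Lie algebras, the special linear algebra sl(n+1) has type A_n; here n = 1, so the Dynkin diagram is a chain of 1 nodes with single edges (A_1). Hence the type is A_1.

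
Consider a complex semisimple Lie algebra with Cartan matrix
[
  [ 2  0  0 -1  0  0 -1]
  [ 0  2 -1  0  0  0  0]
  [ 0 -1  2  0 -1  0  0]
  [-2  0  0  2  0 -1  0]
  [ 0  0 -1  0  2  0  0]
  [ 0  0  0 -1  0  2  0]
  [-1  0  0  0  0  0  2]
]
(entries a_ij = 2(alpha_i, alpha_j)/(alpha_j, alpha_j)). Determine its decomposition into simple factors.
A_3 (sl(4)) ⊕ F_4

The diagram associated to this matrix has two connected components: the simple roots {alpha_2, alpha_3, alpha_5} form a chain of 3 nodes with single edges (A_3), and {alpha_1, alpha_4, alpha_6, alpha_7} form a chain of 4 nodes with a double edge between the middle two (F_4). A semisimple Lie algebra decomposes uniquely as the direct sum of simple ideals, one per connected component of its Dynkin diagram, so g ≅ A_3 ⊕ F_4 (dimension 15 + 52 = 67).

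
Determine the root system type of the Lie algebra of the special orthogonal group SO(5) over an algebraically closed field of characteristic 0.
B_2

This is so(5) with 5 odd, which has dimension 5(5-1)/2 = 10 and rank (5-1)/2 = 2. In the classification of classical Lie algebras, the orthogonal algebra so(2n+1) in an odd number of variables has type B_n; here n = 2, so the Dynkin diagram is a chain of 2 nodes with a double edge at one end; the terminal node there is the unique short simple root (B_2). Hence the type is B_2.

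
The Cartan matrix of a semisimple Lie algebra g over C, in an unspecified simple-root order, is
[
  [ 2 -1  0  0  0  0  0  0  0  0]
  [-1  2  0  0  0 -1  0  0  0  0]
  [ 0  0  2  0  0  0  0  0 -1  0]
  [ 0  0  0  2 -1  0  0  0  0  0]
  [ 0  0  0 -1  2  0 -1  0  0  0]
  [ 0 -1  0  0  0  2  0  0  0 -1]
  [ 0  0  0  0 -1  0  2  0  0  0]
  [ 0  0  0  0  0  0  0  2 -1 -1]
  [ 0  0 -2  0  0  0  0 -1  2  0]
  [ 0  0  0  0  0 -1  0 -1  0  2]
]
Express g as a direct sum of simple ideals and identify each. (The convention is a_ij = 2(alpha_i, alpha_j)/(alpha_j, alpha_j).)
The diagram associated to this matrix has two connected components: the simple roots {alpha_4, alpha_5, alpha_7} form a chain of 3 nodes with single edges (A_3), and {alpha_1, alpha_2, alpha_3, alpha_6, alpha_8, alpha_9, alpha_10} form a chain of 7 nodes with a double edge at one end; the terminal node there is the unique short simple root (B_7). A semisimple Lie algebra decomposes uniquely as the direct sum of simple ideals, one per connected component of its Dynkin diagram, so g ≅ A_3 ⊕ B_7 (dimension 15 + 105 = 120).

A_3 (sl(4)) + B_7 (so(15))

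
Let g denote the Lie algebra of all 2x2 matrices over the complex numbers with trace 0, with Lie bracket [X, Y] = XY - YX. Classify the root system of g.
This is sl(2), which has dimension 2^2 - 1 = 3 and rank 2 - 1 = 1 (a Cartan subalgebra is the diagonal traceless matrices). In the classification of classical Lie algebras, the special linear algebra sl(n+1) has type A_n; here n = 1, so the Dynkin diagram is a chain of 1 nodes with single edges (A_1). Hence the type is A_1.

A1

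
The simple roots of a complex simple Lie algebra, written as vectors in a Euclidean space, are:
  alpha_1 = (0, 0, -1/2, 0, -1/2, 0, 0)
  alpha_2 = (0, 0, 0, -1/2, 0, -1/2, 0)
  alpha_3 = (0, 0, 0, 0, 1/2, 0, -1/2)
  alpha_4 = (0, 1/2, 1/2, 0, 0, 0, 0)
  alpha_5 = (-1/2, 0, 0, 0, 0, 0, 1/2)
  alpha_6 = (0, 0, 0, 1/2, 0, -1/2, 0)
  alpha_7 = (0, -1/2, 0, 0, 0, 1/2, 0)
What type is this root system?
Compute the Cartan integers a_ij = 2(alpha_i, alpha_j)/(alpha_j, alpha_j); the resulting 7x7 Cartan matrix is
[[2, 0, -1, -1, 0, 0, 0], [0, 2, 0, 0, 0, 0, -1], [-1, 0, 2, 0, -1, 0, 0], [-1, 0, 0, 2, 0, 0, -1], [0, 0, -1, 0, 2, 0, 0], [0, 0, 0, 0, 0, 2, -1], [0, -1, 0, -1, 0, -1, 2]].
All simple roots have the same length, so the diagram is simply laced. The associated Dynkin diagram is a chain of 5 nodes with a fork of two nodes at one end (D_7), so the type is D_7 (the algebra so(14)).

D_7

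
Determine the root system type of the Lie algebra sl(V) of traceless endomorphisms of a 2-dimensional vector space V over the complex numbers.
This is sl(2), which has dimension 2^2 - 1 = 3 and rank 2 - 1 = 1 (a Cartan subalgebra is the diagonal traceless matrices). In the classification of classical Lie algebras, the special linear algebra sl(n+1) has type A_n; here n = 1, so the Dynkin diagram is a chain of 1 nodes with single edges (A_1). Hence the type is A_1.

A_1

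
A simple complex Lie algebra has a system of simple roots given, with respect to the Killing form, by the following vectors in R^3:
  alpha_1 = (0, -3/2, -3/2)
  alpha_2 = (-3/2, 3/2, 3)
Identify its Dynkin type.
G_2

Compute the Cartan integers a_ij = 2(alpha_i, alpha_j)/(alpha_j, alpha_j); the resulting 2x2 Cartan matrix is
[[2, -1], [-3, 2]].
The roots have two lengths (squared-length ratio 3:1); the short ones are alpha_{1}. The associated Dynkin diagram is two nodes joined by a triple edge (G_2), so the type is G_2.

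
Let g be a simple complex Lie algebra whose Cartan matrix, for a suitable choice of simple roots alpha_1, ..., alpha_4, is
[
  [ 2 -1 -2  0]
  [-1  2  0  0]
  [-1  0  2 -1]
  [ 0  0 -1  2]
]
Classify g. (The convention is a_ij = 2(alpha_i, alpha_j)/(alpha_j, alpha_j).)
type F_4

The matrix has rank 4 with 2's on the diagonal. Reading the off-diagonal entries as Dynkin edges (a single edge where a_ij = a_ji = -1; a double or triple edge where a_ij * a_ji = 2 or 3), the diagram is a chain of 4 nodes with a double edge between the middle two (F_4). One simple-root ordering that puts it in standard form is (alpha_2, alpha_1, alpha_3, alpha_4). So the algebra is type F_4.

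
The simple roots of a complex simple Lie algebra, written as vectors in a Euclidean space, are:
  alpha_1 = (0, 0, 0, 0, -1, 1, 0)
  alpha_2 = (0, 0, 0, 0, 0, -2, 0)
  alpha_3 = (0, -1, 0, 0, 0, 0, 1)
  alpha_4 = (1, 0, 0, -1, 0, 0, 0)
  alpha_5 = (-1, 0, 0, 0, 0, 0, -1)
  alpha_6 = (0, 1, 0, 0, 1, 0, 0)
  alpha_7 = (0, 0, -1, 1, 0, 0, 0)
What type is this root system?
Compute the Cartan integers a_ij = 2(alpha_i, alpha_j)/(alpha_j, alpha_j); the resulting 7x7 Cartan matrix is
[[2, -1, 0, 0, 0, -1, 0], [-2, 2, 0, 0, 0, 0, 0], [0, 0, 2, 0, -1, -1, 0], [0, 0, 0, 2, -1, 0, -1], [0, 0, -1, -1, 2, 0, 0], [-1, 0, -1, 0, 0, 2, 0], [0, 0, 0, -1, 0, 0, 2]].
The roots have two lengths (squared-length ratio 2:1); the short ones are alpha_{1,3,4,5,6,7}. The associated Dynkin diagram is a chain of 7 nodes with a double edge at one end; the terminal node there is the unique long simple root (C_7), so the type is C_7 (the algebra sp(14)).

type C_7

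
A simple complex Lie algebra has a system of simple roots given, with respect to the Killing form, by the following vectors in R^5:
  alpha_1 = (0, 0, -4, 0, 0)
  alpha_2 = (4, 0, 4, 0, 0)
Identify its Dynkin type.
Compute the Cartan integers a_ij = 2(alpha_i, alpha_j)/(alpha_j, alpha_j); the resulting 2x2 Cartan matrix is
[[2, -1], [-2, 2]].
The roots have two lengths (squared-length ratio 2:1); the short ones are alpha_{1}. The associated Dynkin diagram is a chain of 2 nodes with a double edge at one end; the terminal node there is the unique short simple root (B_2), so the type is B_2 (the algebra so(5)).

B_2 (so(5))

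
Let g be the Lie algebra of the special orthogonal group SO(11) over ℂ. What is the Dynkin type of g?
This is so(11) with 11 odd, which has dimension 11(11-1)/2 = 55 and rank (11-1)/2 = 5. In the classification of classical Lie algebras, the orthogonal algebra so(2n+1) in an odd number of variables has type B_n; here n = 5, so the Dynkin diagram is a chain of 5 nodes with a double edge at one end; the terminal node there is the unique short simple root (B_5). Hence the type is B_5.

B5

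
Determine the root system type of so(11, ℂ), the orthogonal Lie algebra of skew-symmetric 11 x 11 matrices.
type B_5

This is so(11) with 11 odd, which has dimension 11(11-1)/2 = 55 and rank (11-1)/2 = 5. In the classification of classical Lie algebras, the orthogonal algebra so(2n+1) in an odd number of variables has type B_n; here n = 5, so the Dynkin diagram is a chain of 5 nodes with a double edge at one end; the terminal node there is the unique short simple root (B_5). Hence the type is B_5.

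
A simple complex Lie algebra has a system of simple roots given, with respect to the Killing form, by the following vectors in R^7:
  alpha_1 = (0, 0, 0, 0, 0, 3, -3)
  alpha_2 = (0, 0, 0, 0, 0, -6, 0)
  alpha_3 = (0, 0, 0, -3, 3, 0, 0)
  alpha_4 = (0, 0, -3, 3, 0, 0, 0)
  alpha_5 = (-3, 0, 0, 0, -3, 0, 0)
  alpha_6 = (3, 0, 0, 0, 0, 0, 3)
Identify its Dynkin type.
Compute the Cartan integers a_ij = 2(alpha_i, alpha_j)/(alpha_j, alpha_j); the resulting 6x6 Cartan matrix is
[[2, -1, 0, 0, 0, -1], [-2, 2, 0, 0, 0, 0], [0, 0, 2, -1, -1, 0], [0, 0, -1, 2, 0, 0], [0, 0, -1, 0, 2, -1], [-1, 0, 0, 0, -1, 2]].
The roots have two lengths (squared-length ratio 2:1); the short ones are alpha_{1,3,4,5,6}. The associated Dynkin diagram is a chain of 6 nodes with a double edge at one end; the terminal node there is the unique long simple root (C_6), so the type is C_6 (the algebra sp(12)).

type C_6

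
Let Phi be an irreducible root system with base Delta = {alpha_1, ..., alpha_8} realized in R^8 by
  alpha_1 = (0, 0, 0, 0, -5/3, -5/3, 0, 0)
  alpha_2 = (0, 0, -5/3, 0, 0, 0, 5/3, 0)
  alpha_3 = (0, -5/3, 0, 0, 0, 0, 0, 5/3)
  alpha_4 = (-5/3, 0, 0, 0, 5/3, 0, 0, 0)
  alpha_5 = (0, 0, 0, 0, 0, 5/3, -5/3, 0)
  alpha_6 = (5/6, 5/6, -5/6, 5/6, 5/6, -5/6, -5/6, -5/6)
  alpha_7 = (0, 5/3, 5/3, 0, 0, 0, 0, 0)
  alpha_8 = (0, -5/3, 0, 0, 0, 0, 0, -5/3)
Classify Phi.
type E_8

Compute the Cartan integers a_ij = 2(alpha_i, alpha_j)/(alpha_j, alpha_j); the resulting 8x8 Cartan matrix is
[[2, 0, 0, -1, -1, 0, 0, 0], [0, 2, 0, 0, -1, 0, -1, 0], [0, 0, 2, 0, 0, -1, -1, 0], [-1, 0, 0, 2, 0, 0, 0, 0], [-1, -1, 0, 0, 2, 0, 0, 0], [0, 0, -1, 0, 0, 2, 0, 0], [0, -1, -1, 0, 0, 0, 2, -1], [0, 0, 0, 0, 0, 0, -1, 2]].
All simple roots have the same length, so the diagram is simply laced. The associated Dynkin diagram is a chain of 7 nodes with one extra node attached to the third node from one end (E_8), so the type is E_8.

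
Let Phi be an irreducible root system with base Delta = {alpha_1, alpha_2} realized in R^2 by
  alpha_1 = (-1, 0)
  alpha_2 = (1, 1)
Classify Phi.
Compute the Cartan integers a_ij = 2(alpha_i, alpha_j)/(alpha_j, alpha_j); the resulting 2x2 Cartan matrix is
[[2, -1], [-2, 2]].
The roots have two lengths (squared-length ratio 2:1); the short ones are alpha_{1}. The associated Dynkin diagram is a chain of 2 nodes with a double edge at one end; the terminal node there is the unique short simple root (B_2), so the type is B_2 (the algebra so(5)).

B_2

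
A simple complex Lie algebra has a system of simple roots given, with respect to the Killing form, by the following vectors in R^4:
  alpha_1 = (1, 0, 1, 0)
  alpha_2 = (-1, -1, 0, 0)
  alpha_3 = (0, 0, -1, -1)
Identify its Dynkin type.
A_3 (sl(4))

Compute the Cartan integers a_ij = 2(alpha_i, alpha_j)/(alpha_j, alpha_j); the resulting 3x3 Cartan matrix is
[[2, -1, -1], [-1, 2, 0], [-1, 0, 2]].
All simple roots have the same length, so the diagram is simply laced. The associated Dynkin diagram is a chain of 3 nodes with single edges (A_3), so the type is A_3 (the algebra sl(4)).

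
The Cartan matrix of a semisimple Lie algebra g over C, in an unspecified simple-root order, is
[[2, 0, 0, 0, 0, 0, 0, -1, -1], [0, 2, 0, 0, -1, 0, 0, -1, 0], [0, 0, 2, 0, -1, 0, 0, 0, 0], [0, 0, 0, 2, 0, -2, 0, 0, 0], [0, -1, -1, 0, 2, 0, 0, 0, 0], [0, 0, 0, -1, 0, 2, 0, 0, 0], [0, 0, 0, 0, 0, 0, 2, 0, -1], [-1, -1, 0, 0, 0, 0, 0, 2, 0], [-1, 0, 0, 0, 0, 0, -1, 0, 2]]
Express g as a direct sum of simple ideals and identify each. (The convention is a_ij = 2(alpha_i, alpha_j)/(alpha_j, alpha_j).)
The diagram associated to this matrix has two connected components: the simple roots {alpha_1, alpha_2, alpha_3, alpha_5, alpha_7, alpha_8, alpha_9} form a chain of 7 nodes with single edges (A_7), and {alpha_4, alpha_6} form a chain of 2 nodes with a double edge at one end; the terminal node there is the unique short simple root (B_2). A semisimple Lie algebra decomposes uniquely as the direct sum of simple ideals, one per connected component of its Dynkin diagram, so g ≅ A_7 ⊕ B_2 (dimension 63 + 10 = 73).

type A_7 + type B_2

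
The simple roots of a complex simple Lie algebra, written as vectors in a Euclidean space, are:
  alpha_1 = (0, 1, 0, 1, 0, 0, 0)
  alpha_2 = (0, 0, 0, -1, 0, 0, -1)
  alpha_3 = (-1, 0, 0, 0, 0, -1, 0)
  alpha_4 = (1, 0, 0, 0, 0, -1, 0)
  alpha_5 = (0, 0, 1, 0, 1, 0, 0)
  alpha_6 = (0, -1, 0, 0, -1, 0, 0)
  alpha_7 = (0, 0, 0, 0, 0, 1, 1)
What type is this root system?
Compute the Cartan integers a_ij = 2(alpha_i, alpha_j)/(alpha_j, alpha_j); the resulting 7x7 Cartan matrix is
[[2, -1, 0, 0, 0, -1, 0], [-1, 2, 0, 0, 0, 0, -1], [0, 0, 2, 0, 0, 0, -1], [0, 0, 0, 2, 0, 0, -1], [0, 0, 0, 0, 2, -1, 0], [-1, 0, 0, 0, -1, 2, 0], [0, -1, -1, -1, 0, 0, 2]].
All simple roots have the same length, so the diagram is simply laced. The associated Dynkin diagram is a chain of 5 nodes with a fork of two nodes at one end (D_7), so the type is D_7 (the algebra so(14)).

D_7 (so(14))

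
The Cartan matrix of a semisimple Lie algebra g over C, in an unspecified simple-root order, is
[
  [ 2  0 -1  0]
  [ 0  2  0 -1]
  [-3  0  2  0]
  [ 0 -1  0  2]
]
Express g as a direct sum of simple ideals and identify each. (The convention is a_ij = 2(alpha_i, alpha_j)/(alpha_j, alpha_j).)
A_2 (sl(3)) + G_2

The diagram associated to this matrix has two connected components: the simple roots {alpha_2, alpha_4} form a chain of 2 nodes with single edges (A_2), and {alpha_1, alpha_3} form two nodes joined by a triple edge (G_2). A semisimple Lie algebra decomposes uniquely as the direct sum of simple ideals, one per connected component of its Dynkin diagram, so g ≅ A_2 ⊕ G_2 (dimension 8 + 14 = 22).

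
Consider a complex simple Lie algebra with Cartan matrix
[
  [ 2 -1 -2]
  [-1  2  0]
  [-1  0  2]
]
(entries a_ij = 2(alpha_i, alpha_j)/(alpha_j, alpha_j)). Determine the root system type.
type B_3

The matrix has rank 3 with 2's on the diagonal. Reading the off-diagonal entries as Dynkin edges (a single edge where a_ij = a_ji = -1; a double or triple edge where a_ij * a_ji = 2 or 3), the diagram is a chain of 3 nodes with a double edge at one end; the terminal node there is the unique short simple root (B_3). One simple-root ordering that puts it in standard form is (alpha_2, alpha_1, alpha_3). So the algebra is type B_3, i.e. so(7).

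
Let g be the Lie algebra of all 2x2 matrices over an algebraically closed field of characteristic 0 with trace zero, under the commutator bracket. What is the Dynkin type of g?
A1

This is sl(2), which has dimension 2^2 - 1 = 3 and rank 2 - 1 = 1 (a Cartan subalgebra is the diagonal traceless matrices). In the classification of classical Lie algebras, the special linear algebra sl(n+1) has type A_n; here n = 1, so the Dynkin diagram is a chain of 1 nodes with single edges (A_1). Hence the type is A_1.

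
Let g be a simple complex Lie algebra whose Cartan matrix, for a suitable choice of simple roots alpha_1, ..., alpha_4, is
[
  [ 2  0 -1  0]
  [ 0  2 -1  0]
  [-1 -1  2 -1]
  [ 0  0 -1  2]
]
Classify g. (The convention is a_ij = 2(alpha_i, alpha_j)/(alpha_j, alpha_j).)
The matrix has rank 4 with 2's on the diagonal. Reading the off-diagonal entries as Dynkin edges (a single edge where a_ij = a_ji = -1; a double or triple edge where a_ij * a_ji = 2 or 3), the diagram is a chain of 2 nodes with a fork of two nodes at one end (D_4). One simple-root ordering that puts it in standard form is (alpha_4, alpha_3, alpha_2, alpha_1). So the algebra is type D_4, i.e. so(8).

D4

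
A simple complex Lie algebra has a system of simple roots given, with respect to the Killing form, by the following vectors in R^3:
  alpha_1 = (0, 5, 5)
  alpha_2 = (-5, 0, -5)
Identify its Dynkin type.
Compute the Cartan integers a_ij = 2(alpha_i, alpha_j)/(alpha_j, alpha_j); the resulting 2x2 Cartan matrix is
[[2, -1], [-1, 2]].
All simple roots have the same length, so the diagram is simply laced. The associated Dynkin diagram is a chain of 2 nodes with single edges (A_2), so the type is A_2 (the algebra sl(3)).

A2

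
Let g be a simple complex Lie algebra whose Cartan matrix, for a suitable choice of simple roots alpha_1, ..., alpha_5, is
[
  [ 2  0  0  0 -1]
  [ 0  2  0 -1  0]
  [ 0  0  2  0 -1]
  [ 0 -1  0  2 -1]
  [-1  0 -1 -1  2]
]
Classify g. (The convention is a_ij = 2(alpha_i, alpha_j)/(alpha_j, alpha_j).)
D_5

The matrix has rank 5 with 2's on the diagonal. Reading the off-diagonal entries as Dynkin edges (a single edge where a_ij = a_ji = -1; a double or triple edge where a_ij * a_ji = 2 or 3), the diagram is a chain of 3 nodes with a fork of two nodes at one end (D_5). One simple-root ordering that puts it in standard form is (alpha_2, alpha_4, alpha_5, alpha_3, alpha_1). So the algebra is type D_5, i.e. so(10).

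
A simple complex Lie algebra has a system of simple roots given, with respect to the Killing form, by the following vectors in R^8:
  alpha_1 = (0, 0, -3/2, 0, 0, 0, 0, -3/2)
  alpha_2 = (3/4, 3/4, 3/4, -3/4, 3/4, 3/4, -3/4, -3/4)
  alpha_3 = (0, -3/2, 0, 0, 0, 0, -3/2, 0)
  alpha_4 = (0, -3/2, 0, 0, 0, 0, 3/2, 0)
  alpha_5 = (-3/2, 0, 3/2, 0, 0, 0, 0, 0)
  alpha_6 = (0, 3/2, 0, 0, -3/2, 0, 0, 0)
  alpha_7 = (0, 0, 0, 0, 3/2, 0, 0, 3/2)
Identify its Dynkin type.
Compute the Cartan integers a_ij = 2(alpha_i, alpha_j)/(alpha_j, alpha_j); the resulting 7x7 Cartan matrix is
[[2, 0, 0, 0, -1, 0, -1], [0, 2, 0, -1, 0, 0, 0], [0, 0, 2, 0, 0, -1, 0], [0, -1, 0, 2, 0, -1, 0], [-1, 0, 0, 0, 2, 0, 0], [0, 0, -1, -1, 0, 2, -1], [-1, 0, 0, 0, 0, -1, 2]].
All simple roots have the same length, so the diagram is simply laced. The associated Dynkin diagram is a chain of 6 nodes with one extra node attached to the third node from one end (E_7), so the type is E_7.

E_7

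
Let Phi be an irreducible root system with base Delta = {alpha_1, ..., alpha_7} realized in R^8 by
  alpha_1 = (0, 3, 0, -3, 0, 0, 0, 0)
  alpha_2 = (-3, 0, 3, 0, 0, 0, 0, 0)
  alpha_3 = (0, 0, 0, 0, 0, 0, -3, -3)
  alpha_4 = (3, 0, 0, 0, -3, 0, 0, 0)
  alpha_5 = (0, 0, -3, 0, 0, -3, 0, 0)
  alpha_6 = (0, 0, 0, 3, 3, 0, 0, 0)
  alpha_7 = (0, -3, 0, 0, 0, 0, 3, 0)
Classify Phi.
A7

Compute the Cartan integers a_ij = 2(alpha_i, alpha_j)/(alpha_j, alpha_j); the resulting 7x7 Cartan matrix is
[[2, 0, 0, 0, 0, -1, -1], [0, 2, 0, -1, -1, 0, 0], [0, 0, 2, 0, 0, 0, -1], [0, -1, 0, 2, 0, -1, 0], [0, -1, 0, 0, 2, 0, 0], [-1, 0, 0, -1, 0, 2, 0], [-1, 0, -1, 0, 0, 0, 2]].
All simple roots have the same length, so the diagram is simply laced. The associated Dynkin diagram is a chain of 7 nodes with single edges (A_7), so the type is A_7 (the algebra sl(8)).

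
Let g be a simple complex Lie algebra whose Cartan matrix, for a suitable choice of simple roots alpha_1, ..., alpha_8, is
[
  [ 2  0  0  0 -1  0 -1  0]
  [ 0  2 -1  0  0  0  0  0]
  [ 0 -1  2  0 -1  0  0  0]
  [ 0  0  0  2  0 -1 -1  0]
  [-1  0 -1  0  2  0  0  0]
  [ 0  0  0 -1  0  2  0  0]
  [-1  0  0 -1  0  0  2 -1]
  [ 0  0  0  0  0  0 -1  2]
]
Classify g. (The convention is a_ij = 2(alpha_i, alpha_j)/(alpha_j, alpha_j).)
E_8

The matrix has rank 8 with 2's on the diagonal. Reading the off-diagonal entries as Dynkin edges (a single edge where a_ij = a_ji = -1; a double or triple edge where a_ij * a_ji = 2 or 3), the diagram is a chain of 7 nodes with one extra node attached to the third node from one end (E_8). One simple-root ordering that puts it in standard form is (alpha_6, alpha_8, alpha_4, alpha_7, alpha_1, alpha_5, alpha_3, alpha_2). So the algebra is type E_8.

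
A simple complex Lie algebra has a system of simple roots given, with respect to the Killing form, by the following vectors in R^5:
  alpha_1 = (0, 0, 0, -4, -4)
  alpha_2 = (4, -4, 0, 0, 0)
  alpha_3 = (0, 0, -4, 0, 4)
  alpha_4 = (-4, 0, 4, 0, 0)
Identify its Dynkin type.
A_4 (sl(5))

Compute the Cartan integers a_ij = 2(alpha_i, alpha_j)/(alpha_j, alpha_j); the resulting 4x4 Cartan matrix is
[[2, 0, -1, 0], [0, 2, 0, -1], [-1, 0, 2, -1], [0, -1, -1, 2]].
All simple roots have the same length, so the diagram is simply laced. The associated Dynkin diagram is a chain of 4 nodes with single edges (A_4), so the type is A_4 (the algebra sl(5)).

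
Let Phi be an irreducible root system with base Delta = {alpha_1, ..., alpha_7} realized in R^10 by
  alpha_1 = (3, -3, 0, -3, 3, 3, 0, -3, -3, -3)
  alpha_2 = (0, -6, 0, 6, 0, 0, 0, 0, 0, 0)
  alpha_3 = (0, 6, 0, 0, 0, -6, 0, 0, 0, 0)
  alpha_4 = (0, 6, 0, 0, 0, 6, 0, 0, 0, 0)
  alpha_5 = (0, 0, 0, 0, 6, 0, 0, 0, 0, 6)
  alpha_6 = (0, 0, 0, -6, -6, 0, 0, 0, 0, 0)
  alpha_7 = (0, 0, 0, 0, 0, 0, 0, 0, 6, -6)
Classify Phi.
Compute the Cartan integers a_ij = 2(alpha_i, alpha_j)/(alpha_j, alpha_j); the resulting 7x7 Cartan matrix is
[[2, 0, -1, 0, 0, 0, 0], [0, 2, -1, -1, 0, -1, 0], [-1, -1, 2, 0, 0, 0, 0], [0, -1, 0, 2, 0, 0, 0], [0, 0, 0, 0, 2, -1, -1], [0, -1, 0, 0, -1, 2, 0], [0, 0, 0, 0, -1, 0, 2]].
All simple roots have the same length, so the diagram is simply laced. The associated Dynkin diagram is a chain of 6 nodes with one extra node attached to the third node from one end (E_7), so the type is E_7.

E7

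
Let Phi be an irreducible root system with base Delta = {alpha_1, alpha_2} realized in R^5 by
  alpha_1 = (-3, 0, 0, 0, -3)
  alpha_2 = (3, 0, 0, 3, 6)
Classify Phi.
G2

Compute the Cartan integers a_ij = 2(alpha_i, alpha_j)/(alpha_j, alpha_j); the resulting 2x2 Cartan matrix is
[[2, -1], [-3, 2]].
The roots have two lengths (squared-length ratio 3:1); the short ones are alpha_{1}. The associated Dynkin diagram is two nodes joined by a triple edge (G_2), so the type is G_2.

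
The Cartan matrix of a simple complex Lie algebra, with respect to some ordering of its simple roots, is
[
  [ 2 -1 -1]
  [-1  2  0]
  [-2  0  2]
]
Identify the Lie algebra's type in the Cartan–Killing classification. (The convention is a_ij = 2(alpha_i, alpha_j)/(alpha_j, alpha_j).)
The matrix has rank 3 with 2's on the diagonal. Reading the off-diagonal entries as Dynkin edges (a single edge where a_ij = a_ji = -1; a double or triple edge where a_ij * a_ji = 2 or 3), the diagram is a chain of 3 nodes with a double edge at one end; the terminal node there is the unique long simple root (C_3). One simple-root ordering that puts it in standard form is (alpha_2, alpha_1, alpha_3). So the algebra is type C_3, i.e. sp(6).

C_3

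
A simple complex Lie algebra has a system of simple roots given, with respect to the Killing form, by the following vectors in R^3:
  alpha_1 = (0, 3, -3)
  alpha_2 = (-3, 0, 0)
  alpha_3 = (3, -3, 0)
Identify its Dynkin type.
Compute the Cartan integers a_ij = 2(alpha_i, alpha_j)/(alpha_j, alpha_j); the resulting 3x3 Cartan matrix is
[[2, 0, -1], [0, 2, -1], [-1, -2, 2]].
The roots have two lengths (squared-length ratio 2:1); the short ones are alpha_{2}. The associated Dynkin diagram is a chain of 3 nodes with a double edge at one end; the terminal node there is the unique short simple root (B_3), so the type is B_3 (the algebra so(7)).

B_3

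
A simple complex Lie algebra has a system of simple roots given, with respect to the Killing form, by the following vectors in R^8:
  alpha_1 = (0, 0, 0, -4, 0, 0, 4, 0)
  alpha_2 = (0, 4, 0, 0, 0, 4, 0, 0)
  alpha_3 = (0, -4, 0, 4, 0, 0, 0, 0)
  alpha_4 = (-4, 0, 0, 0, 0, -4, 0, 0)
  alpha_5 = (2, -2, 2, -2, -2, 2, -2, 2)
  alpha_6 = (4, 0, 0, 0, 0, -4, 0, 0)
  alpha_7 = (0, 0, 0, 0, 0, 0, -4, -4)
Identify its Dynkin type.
E_7

Compute the Cartan integers a_ij = 2(alpha_i, alpha_j)/(alpha_j, alpha_j); the resulting 7x7 Cartan matrix is
[[2, 0, -1, 0, 0, 0, -1], [0, 2, -1, -1, 0, -1, 0], [-1, -1, 2, 0, 0, 0, 0], [0, -1, 0, 2, -1, 0, 0], [0, 0, 0, -1, 2, 0, 0], [0, -1, 0, 0, 0, 2, 0], [-1, 0, 0, 0, 0, 0, 2]].
All simple roots have the same length, so the diagram is simply laced. The associated Dynkin diagram is a chain of 6 nodes with one extra node attached to the third node from one end (E_7), so the type is E_7.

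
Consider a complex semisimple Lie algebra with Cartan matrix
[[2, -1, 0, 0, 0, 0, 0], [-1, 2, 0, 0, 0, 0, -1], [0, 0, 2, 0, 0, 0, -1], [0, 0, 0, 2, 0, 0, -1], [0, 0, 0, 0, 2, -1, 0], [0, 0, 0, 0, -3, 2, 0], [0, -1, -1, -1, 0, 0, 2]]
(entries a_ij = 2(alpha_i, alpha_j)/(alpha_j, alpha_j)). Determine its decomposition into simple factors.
The diagram associated to this matrix has two connected components: the simple roots {alpha_1, alpha_2, alpha_3, alpha_4, alpha_7} form a chain of 3 nodes with a fork of two nodes at one end (D_5), and {alpha_5, alpha_6} form two nodes joined by a triple edge (G_2). A semisimple Lie algebra decomposes uniquely as the direct sum of simple ideals, one per connected component of its Dynkin diagram, so g ≅ D_5 ⊕ G_2 (dimension 45 + 14 = 59).

type D_5 ⊕ type G_2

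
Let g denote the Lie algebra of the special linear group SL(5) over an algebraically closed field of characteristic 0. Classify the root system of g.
This is sl(5), which has dimension 5^2 - 1 = 24 and rank 5 - 1 = 4 (a Cartan subalgebra is the diagonal traceless matrices). In the classification of classical Lie algebras, the special linear algebra sl(n+1) has type A_n; here n = 4, so the Dynkin diagram is a chain of 4 nodes with single edges (A_4). Hence the type is A_4.

A4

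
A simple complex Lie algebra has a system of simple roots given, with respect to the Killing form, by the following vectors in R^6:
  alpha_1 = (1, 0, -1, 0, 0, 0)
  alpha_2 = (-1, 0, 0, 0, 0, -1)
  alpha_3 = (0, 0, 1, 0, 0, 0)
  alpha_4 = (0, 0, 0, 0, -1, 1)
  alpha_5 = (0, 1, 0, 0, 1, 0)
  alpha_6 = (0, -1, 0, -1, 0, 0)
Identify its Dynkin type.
Compute the Cartan integers a_ij = 2(alpha_i, alpha_j)/(alpha_j, alpha_j); the resulting 6x6 Cartan matrix is
[[2, -1, -2, 0, 0, 0], [-1, 2, 0, -1, 0, 0], [-1, 0, 2, 0, 0, 0], [0, -1, 0, 2, -1, 0], [0, 0, 0, -1, 2, -1], [0, 0, 0, 0, -1, 2]].
The roots have two lengths (squared-length ratio 2:1); the short ones are alpha_{3}. The associated Dynkin diagram is a chain of 6 nodes with a double edge at one end; the terminal node there is the unique short simple root (B_6), so the type is B_6 (the algebra so(13)).

B_6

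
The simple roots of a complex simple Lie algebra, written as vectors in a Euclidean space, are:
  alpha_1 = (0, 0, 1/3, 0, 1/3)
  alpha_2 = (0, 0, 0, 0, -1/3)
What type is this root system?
Compute the Cartan integers a_ij = 2(alpha_i, alpha_j)/(alpha_j, alpha_j); the resulting 2x2 Cartan matrix is
[[2, -2], [-1, 2]].
The roots have two lengths (squared-length ratio 2:1); the short ones are alpha_{2}. The associated Dynkin diagram is a chain of 2 nodes with a double edge at one end; the terminal node there is the unique short simple root (B_2), so the type is B_2 (the algebra so(5)).

type B_2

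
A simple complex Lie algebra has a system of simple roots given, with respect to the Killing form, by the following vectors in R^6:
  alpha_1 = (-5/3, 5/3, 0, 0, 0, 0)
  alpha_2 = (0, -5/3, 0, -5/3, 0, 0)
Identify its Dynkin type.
Compute the Cartan integers a_ij = 2(alpha_i, alpha_j)/(alpha_j, alpha_j); the resulting 2x2 Cartan matrix is
[[2, -1], [-1, 2]].
All simple roots have the same length, so the diagram is simply laced. The associated Dynkin diagram is a chain of 2 nodes with single edges (A_2), so the type is A_2 (the algebra sl(3)).

A_2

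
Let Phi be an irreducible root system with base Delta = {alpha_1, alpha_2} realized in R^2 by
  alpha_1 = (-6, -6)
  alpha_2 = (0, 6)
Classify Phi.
B_2 (so(5))

Compute the Cartan integers a_ij = 2(alpha_i, alpha_j)/(alpha_j, alpha_j); the resulting 2x2 Cartan matrix is
[[2, -2], [-1, 2]].
The roots have two lengths (squared-length ratio 2:1); the short ones are alpha_{2}. The associated Dynkin diagram is a chain of 2 nodes with a double edge at one end; the terminal node there is the unique short simple root (B_2), so the type is B_2 (the algebra so(5)).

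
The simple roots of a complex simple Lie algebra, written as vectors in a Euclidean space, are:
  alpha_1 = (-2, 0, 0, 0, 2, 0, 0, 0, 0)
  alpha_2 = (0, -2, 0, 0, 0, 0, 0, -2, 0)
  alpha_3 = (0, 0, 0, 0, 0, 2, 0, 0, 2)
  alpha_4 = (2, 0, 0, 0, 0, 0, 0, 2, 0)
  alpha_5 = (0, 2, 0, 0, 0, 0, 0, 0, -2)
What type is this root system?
Compute the Cartan integers a_ij = 2(alpha_i, alpha_j)/(alpha_j, alpha_j); the resulting 5x5 Cartan matrix is
[[2, 0, 0, -1, 0], [0, 2, 0, -1, -1], [0, 0, 2, 0, -1], [-1, -1, 0, 2, 0], [0, -1, -1, 0, 2]].
All simple roots have the same length, so the diagram is simply laced. The associated Dynkin diagram is a chain of 5 nodes with single edges (A_5), so the type is A_5 (the algebra sl(6)).

type A_5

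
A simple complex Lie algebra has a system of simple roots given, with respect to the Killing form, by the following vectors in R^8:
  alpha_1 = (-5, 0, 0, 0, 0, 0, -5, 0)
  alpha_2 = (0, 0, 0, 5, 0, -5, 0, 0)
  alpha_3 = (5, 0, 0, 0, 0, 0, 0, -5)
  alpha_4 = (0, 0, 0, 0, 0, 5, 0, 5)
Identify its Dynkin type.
A4

Compute the Cartan integers a_ij = 2(alpha_i, alpha_j)/(alpha_j, alpha_j); the resulting 4x4 Cartan matrix is
[[2, 0, -1, 0], [0, 2, 0, -1], [-1, 0, 2, -1], [0, -1, -1, 2]].
All simple roots have the same length, so the diagram is simply laced. The associated Dynkin diagram is a chain of 4 nodes with single edges (A_4), so the type is A_4 (the algebra sl(5)).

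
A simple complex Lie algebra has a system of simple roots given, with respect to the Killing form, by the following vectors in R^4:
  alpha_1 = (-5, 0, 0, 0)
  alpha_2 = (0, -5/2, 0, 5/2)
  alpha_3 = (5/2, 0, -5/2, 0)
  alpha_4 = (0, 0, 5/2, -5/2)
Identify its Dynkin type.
Compute the Cartan integers a_ij = 2(alpha_i, alpha_j)/(alpha_j, alpha_j); the resulting 4x4 Cartan matrix is
[[2, 0, -2, 0], [0, 2, 0, -1], [-1, 0, 2, -1], [0, -1, -1, 2]].
The roots have two lengths (squared-length ratio 2:1); the short ones are alpha_{2,3,4}. The associated Dynkin diagram is a chain of 4 nodes with a double edge at one end; the terminal node there is the unique long simple root (C_4), so the type is C_4 (the algebra sp(8)).

C_4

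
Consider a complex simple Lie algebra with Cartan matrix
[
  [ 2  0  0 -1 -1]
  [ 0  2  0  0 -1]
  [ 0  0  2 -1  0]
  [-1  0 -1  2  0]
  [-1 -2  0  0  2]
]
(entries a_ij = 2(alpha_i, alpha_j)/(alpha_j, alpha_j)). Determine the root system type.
B_5 (so(11))

The matrix has rank 5 with 2's on the diagonal. Reading the off-diagonal entries as Dynkin edges (a single edge where a_ij = a_ji = -1; a double or triple edge where a_ij * a_ji = 2 or 3), the diagram is a chain of 5 nodes with a double edge at one end; the terminal node there is the unique short simple root (B_5). One simple-root ordering that puts it in standard form is (alpha_3, alpha_4, alpha_1, alpha_5, alpha_2). So the algebra is type B_5, i.e. so(11).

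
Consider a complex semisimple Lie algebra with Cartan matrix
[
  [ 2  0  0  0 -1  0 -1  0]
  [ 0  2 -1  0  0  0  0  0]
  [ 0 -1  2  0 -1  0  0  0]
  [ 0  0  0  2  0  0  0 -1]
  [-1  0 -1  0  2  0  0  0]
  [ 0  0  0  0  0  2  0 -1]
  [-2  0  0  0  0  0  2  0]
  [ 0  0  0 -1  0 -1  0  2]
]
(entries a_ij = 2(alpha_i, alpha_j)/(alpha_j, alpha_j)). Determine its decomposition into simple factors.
A_3 (sl(4)) ⊕ C_5 (sp(10))

The diagram associated to this matrix has two connected components: the simple roots {alpha_4, alpha_6, alpha_8} form a chain of 3 nodes with single edges (A_3), and {alpha_1, alpha_2, alpha_3, alpha_5, alpha_7} form a chain of 5 nodes with a double edge at one end; the terminal node there is the unique long simple root (C_5). A semisimple Lie algebra decomposes uniquely as the direct sum of simple ideals, one per connected component of its Dynkin diagram, so g ≅ A_3 ⊕ C_5 (dimension 15 + 55 = 70).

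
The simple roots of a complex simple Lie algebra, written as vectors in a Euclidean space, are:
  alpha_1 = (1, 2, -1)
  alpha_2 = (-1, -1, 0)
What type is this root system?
Compute the Cartan integers a_ij = 2(alpha_i, alpha_j)/(alpha_j, alpha_j); the resulting 2x2 Cartan matrix is
[[2, -3], [-1, 2]].
The roots have two lengths (squared-length ratio 3:1); the short ones are alpha_{2}. The associated Dynkin diagram is two nodes joined by a triple edge (G_2), so the type is G_2.

type G_2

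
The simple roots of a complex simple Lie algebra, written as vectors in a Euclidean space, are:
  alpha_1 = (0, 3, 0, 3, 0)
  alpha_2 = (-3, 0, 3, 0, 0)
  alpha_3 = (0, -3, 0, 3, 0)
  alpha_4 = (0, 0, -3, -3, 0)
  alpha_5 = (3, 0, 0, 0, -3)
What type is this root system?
Compute the Cartan integers a_ij = 2(alpha_i, alpha_j)/(alpha_j, alpha_j); the resulting 5x5 Cartan matrix is
[[2, 0, 0, -1, 0], [0, 2, 0, -1, -1], [0, 0, 2, -1, 0], [-1, -1, -1, 2, 0], [0, -1, 0, 0, 2]].
All simple roots have the same length, so the diagram is simply laced. The associated Dynkin diagram is a chain of 3 nodes with a fork of two nodes at one end (D_5), so the type is D_5 (the algebra so(10)).

type D_5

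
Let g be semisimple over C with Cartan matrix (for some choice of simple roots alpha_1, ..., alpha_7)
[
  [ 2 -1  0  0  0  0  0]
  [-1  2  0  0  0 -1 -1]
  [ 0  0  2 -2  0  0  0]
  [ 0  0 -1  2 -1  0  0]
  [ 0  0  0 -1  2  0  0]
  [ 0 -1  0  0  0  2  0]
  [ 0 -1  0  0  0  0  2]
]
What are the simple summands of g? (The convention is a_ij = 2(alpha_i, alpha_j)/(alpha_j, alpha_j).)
C3 + D4

The diagram associated to this matrix has two connected components: the simple roots {alpha_3, alpha_4, alpha_5} form a chain of 3 nodes with a double edge at one end; the terminal node there is the unique long simple root (C_3), and {alpha_1, alpha_2, alpha_6, alpha_7} form a chain of 2 nodes with a fork of two nodes at one end (D_4). A semisimple Lie algebra decomposes uniquely as the direct sum of simple ideals, one per connected component of its Dynkin diagram, so g ≅ C_3 ⊕ D_4 (dimension 21 + 28 = 49).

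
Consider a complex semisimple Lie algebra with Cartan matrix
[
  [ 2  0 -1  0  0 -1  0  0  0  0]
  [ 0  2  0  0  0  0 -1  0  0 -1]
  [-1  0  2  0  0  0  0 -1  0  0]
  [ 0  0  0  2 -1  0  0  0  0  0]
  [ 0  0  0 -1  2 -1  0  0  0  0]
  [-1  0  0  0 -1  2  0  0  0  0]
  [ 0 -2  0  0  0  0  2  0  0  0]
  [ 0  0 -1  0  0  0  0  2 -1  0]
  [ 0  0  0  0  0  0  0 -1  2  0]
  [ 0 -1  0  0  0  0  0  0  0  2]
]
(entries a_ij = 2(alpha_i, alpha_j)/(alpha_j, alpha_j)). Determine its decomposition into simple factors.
A_7 (sl(8)) ⊕ C_3 (sp(6))

The diagram associated to this matrix has two connected components: the simple roots {alpha_1, alpha_3, alpha_4, alpha_5, alpha_6, alpha_8, alpha_9} form a chain of 7 nodes with single edges (A_7), and {alpha_2, alpha_7, alpha_10} form a chain of 3 nodes with a double edge at one end; the terminal node there is the unique long simple root (C_3). A semisimple Lie algebra decomposes uniquely as the direct sum of simple ideals, one per connected component of its Dynkin diagram, so g ≅ A_7 ⊕ C_3 (dimension 63 + 21 = 84).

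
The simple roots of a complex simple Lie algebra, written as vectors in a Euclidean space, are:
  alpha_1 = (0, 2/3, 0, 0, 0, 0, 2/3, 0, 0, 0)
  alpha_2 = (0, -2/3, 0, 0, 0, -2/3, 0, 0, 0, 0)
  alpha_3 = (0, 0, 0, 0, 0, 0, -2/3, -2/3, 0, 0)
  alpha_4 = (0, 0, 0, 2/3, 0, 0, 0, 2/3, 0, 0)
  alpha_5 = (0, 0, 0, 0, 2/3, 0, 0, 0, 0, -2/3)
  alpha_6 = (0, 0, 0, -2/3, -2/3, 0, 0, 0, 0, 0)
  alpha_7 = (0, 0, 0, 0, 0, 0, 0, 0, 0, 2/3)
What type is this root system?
Compute the Cartan integers a_ij = 2(alpha_i, alpha_j)/(alpha_j, alpha_j); the resulting 7x7 Cartan matrix is
[[2, -1, -1, 0, 0, 0, 0], [-1, 2, 0, 0, 0, 0, 0], [-1, 0, 2, -1, 0, 0, 0], [0, 0, -1, 2, 0, -1, 0], [0, 0, 0, 0, 2, -1, -2], [0, 0, 0, -1, -1, 2, 0], [0, 0, 0, 0, -1, 0, 2]].
The roots have two lengths (squared-length ratio 2:1); the short ones are alpha_{7}. The associated Dynkin diagram is a chain of 7 nodes with a double edge at one end; the terminal node there is the unique short simple root (B_7), so the type is B_7 (the algebra so(15)).

B7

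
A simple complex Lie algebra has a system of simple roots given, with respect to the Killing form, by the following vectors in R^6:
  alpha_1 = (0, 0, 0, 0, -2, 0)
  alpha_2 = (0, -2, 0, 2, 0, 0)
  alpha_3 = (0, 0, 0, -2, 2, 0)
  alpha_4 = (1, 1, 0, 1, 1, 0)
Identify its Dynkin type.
F_4

Compute the Cartan integers a_ij = 2(alpha_i, alpha_j)/(alpha_j, alpha_j); the resulting 4x4 Cartan matrix is
[[2, 0, -1, -1], [0, 2, -1, 0], [-2, -1, 2, 0], [-1, 0, 0, 2]].
The roots have two lengths (squared-length ratio 2:1); the short ones are alpha_{1,4}. The associated Dynkin diagram is a chain of 4 nodes with a double edge between the middle two (F_4), so the type is F_4.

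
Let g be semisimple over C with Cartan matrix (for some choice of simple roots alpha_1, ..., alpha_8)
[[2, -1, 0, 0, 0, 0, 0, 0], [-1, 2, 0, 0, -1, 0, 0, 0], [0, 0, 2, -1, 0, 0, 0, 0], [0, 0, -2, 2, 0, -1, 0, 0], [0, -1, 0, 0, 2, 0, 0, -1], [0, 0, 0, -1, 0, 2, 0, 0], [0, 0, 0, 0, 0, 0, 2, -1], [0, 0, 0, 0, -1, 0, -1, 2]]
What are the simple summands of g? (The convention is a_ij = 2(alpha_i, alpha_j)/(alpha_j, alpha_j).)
The diagram associated to this matrix has two connected components: the simple roots {alpha_1, alpha_2, alpha_5, alpha_7, alpha_8} form a chain of 5 nodes with single edges (A_5), and {alpha_3, alpha_4, alpha_6} form a chain of 3 nodes with a double edge at one end; the terminal node there is the unique short simple root (B_3). A semisimple Lie algebra decomposes uniquely as the direct sum of simple ideals, one per connected component of its Dynkin diagram, so g ≅ A_5 ⊕ B_3 (dimension 35 + 21 = 56).

A_5 ⊕ B_3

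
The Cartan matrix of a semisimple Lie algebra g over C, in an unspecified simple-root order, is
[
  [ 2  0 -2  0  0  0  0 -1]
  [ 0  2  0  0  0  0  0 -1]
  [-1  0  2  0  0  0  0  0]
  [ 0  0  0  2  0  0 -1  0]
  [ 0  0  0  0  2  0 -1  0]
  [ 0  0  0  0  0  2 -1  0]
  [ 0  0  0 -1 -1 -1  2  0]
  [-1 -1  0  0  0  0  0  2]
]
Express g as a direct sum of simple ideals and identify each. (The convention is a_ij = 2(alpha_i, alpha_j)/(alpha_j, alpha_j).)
B_4 + D_4

The diagram associated to this matrix has two connected components: the simple roots {alpha_1, alpha_2, alpha_3, alpha_8} form a chain of 4 nodes with a double edge at one end; the terminal node there is the unique short simple root (B_4), and {alpha_4, alpha_5, alpha_6, alpha_7} form a chain of 2 nodes with a fork of two nodes at one end (D_4). A semisimple Lie algebra decomposes uniquely as the direct sum of simple ideals, one per connected component of its Dynkin diagram, so g ≅ B_4 ⊕ D_4 (dimension 36 + 28 = 64).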